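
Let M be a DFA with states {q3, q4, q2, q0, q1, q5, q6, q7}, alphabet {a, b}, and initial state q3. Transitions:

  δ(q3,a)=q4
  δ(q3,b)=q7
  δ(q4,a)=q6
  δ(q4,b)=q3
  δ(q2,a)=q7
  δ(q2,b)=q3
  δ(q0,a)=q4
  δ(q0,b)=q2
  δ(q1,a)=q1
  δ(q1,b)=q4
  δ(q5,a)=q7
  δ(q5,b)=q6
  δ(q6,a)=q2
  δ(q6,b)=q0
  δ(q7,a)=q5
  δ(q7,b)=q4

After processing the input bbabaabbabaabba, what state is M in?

q5

start at q3
read 'b': q3 → q7
read 'b': q7 → q4
read 'a': q4 → q6
read 'b': q6 → q0
read 'a': q0 → q4
read 'a': q4 → q6
read 'b': q6 → q0
read 'b': q0 → q2
read 'a': q2 → q7
read 'b': q7 → q4
read 'a': q4 → q6
read 'a': q6 → q2
read 'b': q2 → q3
read 'b': q3 → q7
read 'a': q7 → q5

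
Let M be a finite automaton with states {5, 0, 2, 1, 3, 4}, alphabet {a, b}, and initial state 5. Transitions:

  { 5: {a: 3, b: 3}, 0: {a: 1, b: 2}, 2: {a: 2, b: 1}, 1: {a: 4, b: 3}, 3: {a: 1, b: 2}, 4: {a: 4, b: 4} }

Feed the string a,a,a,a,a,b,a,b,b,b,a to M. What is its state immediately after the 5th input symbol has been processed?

4

5 → 3 → 1 → 4 → 4 → 4
After 5 symbols: 4.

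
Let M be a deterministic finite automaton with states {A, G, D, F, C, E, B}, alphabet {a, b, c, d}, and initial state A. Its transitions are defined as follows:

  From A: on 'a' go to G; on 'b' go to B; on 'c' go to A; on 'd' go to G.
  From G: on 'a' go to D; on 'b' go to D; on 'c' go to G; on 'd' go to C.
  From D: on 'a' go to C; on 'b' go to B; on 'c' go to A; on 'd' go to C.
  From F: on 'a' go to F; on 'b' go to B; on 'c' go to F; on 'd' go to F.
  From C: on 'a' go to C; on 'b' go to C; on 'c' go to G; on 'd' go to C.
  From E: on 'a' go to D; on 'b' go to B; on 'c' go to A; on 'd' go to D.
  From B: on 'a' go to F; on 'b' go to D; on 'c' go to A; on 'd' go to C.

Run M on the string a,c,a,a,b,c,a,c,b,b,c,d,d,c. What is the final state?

G

start at A
read 'a': A → G
read 'c': G → G
read 'a': G → D
read 'a': D → C
read 'b': C → C
read 'c': C → G
read 'a': G → D
read 'c': D → A
read 'b': A → B
read 'b': B → D
read 'c': D → A
read 'd': A → G
read 'd': G → C
read 'c': C → G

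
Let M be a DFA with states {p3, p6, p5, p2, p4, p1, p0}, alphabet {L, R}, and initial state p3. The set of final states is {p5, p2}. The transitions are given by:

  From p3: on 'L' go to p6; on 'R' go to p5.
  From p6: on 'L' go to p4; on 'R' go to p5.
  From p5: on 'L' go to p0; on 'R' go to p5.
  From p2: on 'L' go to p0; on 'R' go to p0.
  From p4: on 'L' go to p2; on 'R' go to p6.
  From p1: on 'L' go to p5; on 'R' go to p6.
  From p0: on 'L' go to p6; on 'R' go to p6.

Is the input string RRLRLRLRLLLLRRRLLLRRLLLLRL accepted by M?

start at p3
read 'R': p3 → p5
read 'R': p5 → p5
read 'L': p5 → p0
read 'R': p0 → p6
read 'L': p6 → p4
read 'R': p4 → p6
read 'L': p6 → p4
read 'R': p4 → p6
read 'L': p6 → p4
read 'L': p4 → p2
read 'L': p2 → p0
read 'L': p0 → p6
read 'R': p6 → p5
read 'R': p5 → p5
read 'R': p5 → p5
read 'L': p5 → p0
read 'L': p0 → p6
read 'L': p6 → p4
read 'R': p4 → p6
read 'R': p6 → p5
read 'L': p5 → p0
read 'L': p0 → p6
read 'L': p6 → p4
read 'L': p4 → p2
read 'R': p2 → p0
read 'L': p0 → p6
End state p6 is not accepting.

No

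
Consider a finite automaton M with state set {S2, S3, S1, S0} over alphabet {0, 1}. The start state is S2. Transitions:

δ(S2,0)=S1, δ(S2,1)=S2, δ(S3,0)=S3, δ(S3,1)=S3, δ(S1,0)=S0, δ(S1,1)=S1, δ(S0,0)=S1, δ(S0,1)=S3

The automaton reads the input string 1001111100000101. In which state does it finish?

start at S2
read '1': S2 → S2
read '0': S2 → S1
read '0': S1 → S0
read '1': S0 → S3
read '1': S3 → S3
read '1': S3 → S3
read '1': S3 → S3
read '1': S3 → S3
read '0': S3 → S3
read '0': S3 → S3
read '0': S3 → S3
read '0': S3 → S3
read '0': S3 → S3
read '1': S3 → S3
read '0': S3 → S3
read '1': S3 → S3

S3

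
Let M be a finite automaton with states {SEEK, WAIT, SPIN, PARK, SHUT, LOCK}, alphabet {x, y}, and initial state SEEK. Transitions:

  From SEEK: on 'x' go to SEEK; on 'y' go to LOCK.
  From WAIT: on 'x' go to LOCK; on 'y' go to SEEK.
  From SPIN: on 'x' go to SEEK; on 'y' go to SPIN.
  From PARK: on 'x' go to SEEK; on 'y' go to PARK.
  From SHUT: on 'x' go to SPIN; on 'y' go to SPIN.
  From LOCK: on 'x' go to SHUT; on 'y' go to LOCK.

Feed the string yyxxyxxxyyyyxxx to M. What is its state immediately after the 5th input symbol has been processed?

Trace: SEEK -y-> LOCK -y-> LOCK -x-> SHUT -x-> SPIN -y-> SPIN
After 5 symbols: SPIN.

SPIN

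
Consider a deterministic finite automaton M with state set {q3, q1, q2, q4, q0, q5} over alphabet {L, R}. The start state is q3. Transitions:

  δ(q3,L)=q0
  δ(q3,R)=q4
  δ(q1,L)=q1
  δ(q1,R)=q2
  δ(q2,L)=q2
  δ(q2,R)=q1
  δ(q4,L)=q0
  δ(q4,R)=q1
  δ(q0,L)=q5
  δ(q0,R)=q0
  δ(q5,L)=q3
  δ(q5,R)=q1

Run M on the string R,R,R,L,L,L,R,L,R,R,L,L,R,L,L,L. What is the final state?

q2

start at q3
read 'R': q3 → q4
read 'R': q4 → q1
read 'R': q1 → q2
read 'L': q2 → q2
read 'L': q2 → q2
read 'L': q2 → q2
read 'R': q2 → q1
read 'L': q1 → q1
read 'R': q1 → q2
read 'R': q2 → q1
read 'L': q1 → q1
read 'L': q1 → q1
read 'R': q1 → q2
read 'L': q2 → q2
read 'L': q2 → q2
read 'L': q2 → q2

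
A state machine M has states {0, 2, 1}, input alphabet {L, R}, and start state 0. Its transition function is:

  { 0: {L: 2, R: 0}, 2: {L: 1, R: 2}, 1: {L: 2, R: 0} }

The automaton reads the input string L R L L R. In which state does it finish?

start at 0
read 'L': 0 → 2
read 'R': 2 → 2
read 'L': 2 → 1
read 'L': 1 → 2
read 'R': 2 → 2

2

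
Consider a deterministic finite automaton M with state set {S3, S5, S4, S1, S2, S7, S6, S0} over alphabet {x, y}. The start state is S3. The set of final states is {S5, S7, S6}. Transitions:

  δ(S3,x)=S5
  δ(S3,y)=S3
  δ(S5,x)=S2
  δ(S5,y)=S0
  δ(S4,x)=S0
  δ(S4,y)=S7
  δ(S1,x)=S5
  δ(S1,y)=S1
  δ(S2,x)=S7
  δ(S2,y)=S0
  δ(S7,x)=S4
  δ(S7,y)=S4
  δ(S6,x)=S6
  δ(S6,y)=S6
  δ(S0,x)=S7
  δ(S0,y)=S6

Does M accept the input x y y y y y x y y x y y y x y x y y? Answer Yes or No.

Trace: S3 -x-> S5 -y-> S0 -y-> S6 -y-> S6 -y-> S6 -y-> S6 -x-> S6 -y-> S6 -y-> S6 -x-> S6 -y-> S6 -y-> S6 -y-> S6 -x-> S6 -y-> S6 -x-> S6 -y-> S6 -y-> S6
End state S6 is accepting.

Yes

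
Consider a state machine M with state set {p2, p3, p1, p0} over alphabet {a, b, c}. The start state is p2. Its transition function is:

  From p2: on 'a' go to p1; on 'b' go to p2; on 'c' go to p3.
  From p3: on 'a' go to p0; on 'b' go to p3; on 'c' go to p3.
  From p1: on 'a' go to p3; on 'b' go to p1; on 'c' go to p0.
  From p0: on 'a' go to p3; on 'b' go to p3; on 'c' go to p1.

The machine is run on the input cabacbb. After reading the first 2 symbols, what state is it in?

start at p2
read 'c': p2 → p3
read 'a': p3 → p0
After 2 symbols: p0.

p0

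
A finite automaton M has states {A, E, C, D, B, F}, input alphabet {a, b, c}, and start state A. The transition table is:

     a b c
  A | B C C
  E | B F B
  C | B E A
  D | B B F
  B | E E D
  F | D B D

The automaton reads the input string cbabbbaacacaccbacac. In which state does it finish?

B

A → C → E → B → E → F → B → E → B → D → B → D → B → D → F → B → E → B → E → B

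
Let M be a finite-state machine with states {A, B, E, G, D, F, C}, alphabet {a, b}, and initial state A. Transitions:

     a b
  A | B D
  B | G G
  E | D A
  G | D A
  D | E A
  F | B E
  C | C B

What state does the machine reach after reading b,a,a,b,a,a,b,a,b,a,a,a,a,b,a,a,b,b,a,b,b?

A → D → E → D → A → B → G → A → B → G → D → E → D → E → A → B → G → A → D → E → A → D

D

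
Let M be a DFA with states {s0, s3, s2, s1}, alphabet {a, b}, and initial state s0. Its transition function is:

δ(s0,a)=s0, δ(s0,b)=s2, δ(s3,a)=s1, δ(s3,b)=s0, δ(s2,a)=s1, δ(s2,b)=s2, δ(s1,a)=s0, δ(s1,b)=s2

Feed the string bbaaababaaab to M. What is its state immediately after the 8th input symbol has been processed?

start at s0
read 'b': s0 → s2
read 'b': s2 → s2
read 'a': s2 → s1
read 'a': s1 → s0
read 'a': s0 → s0
read 'b': s0 → s2
read 'a': s2 → s1
read 'b': s1 → s2
After 8 symbols: s2.

s2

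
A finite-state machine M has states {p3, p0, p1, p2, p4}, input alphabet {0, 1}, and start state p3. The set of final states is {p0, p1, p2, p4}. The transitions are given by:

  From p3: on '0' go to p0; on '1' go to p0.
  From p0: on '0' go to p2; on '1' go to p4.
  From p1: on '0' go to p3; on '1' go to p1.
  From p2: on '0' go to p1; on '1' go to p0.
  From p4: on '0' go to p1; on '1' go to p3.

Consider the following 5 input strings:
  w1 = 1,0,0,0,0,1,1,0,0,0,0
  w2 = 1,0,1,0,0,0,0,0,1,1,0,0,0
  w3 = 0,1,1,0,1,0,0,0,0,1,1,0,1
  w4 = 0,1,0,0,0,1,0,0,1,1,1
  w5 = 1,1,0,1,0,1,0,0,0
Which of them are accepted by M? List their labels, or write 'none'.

w2, w3

w1:
  start at p3
  read '1': p3 → p0
  read '0': p0 → p2
  read '0': p2 → p1
  read '0': p1 → p3
  read '0': p3 → p0
  read '1': p0 → p4
  read '1': p4 → p3
  read '0': p3 → p0
  read '0': p0 → p2
  read '0': p2 → p1
  read '0': p1 → p3
  end p3, rejected
w2:
  start at p3
  read '1': p3 → p0
  read '0': p0 → p2
  read '1': p2 → p0
  read '0': p0 → p2
  read '0': p2 → p1
  read '0': p1 → p3
  read '0': p3 → p0
  read '0': p0 → p2
  read '1': p2 → p0
  read '1': p0 → p4
  read '0': p4 → p1
  read '0': p1 → p3
  read '0': p3 → p0
  end p0, accepted
w3:
  start at p3
  read '0': p3 → p0
  read '1': p0 → p4
  read '1': p4 → p3
  read '0': p3 → p0
  read '1': p0 → p4
  read '0': p4 → p1
  read '0': p1 → p3
  read '0': p3 → p0
  read '0': p0 → p2
  read '1': p2 → p0
  read '1': p0 → p4
  read '0': p4 → p1
  read '1': p1 → p1
  end p1, accepted
w4:
  start at p3
  read '0': p3 → p0
  read '1': p0 → p4
  read '0': p4 → p1
  read '0': p1 → p3
  read '0': p3 → p0
  read '1': p0 → p4
  read '0': p4 → p1
  read '0': p1 → p3
  read '1': p3 → p0
  read '1': p0 → p4
  read '1': p4 → p3
  end p3, rejected
w5:
  start at p3
  read '1': p3 → p0
  read '1': p0 → p4
  read '0': p4 → p1
  read '1': p1 → p1
  read '0': p1 → p3
  read '1': p3 → p0
  read '0': p0 → p2
  read '0': p2 → p1
  read '0': p1 → p3
  end p3, rejected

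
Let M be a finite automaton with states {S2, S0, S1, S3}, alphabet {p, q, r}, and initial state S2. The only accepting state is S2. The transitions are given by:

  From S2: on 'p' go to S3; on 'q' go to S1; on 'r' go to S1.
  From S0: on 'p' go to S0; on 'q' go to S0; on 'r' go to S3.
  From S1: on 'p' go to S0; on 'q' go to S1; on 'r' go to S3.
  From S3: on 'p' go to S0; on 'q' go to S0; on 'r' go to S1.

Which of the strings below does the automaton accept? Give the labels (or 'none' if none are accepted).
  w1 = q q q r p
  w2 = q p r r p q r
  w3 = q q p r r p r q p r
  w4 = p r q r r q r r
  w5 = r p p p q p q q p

w1: Trace: S2 -q-> S1 -q-> S1 -q-> S1 -r-> S3 -p-> S0  → end S0, rejected
w2: Trace: S2 -q-> S1 -p-> S0 -r-> S3 -r-> S1 -p-> S0 -q-> S0 -r-> S3  → end S3, rejected
w3: Trace: S2 -q-> S1 -q-> S1 -p-> S0 -r-> S3 -r-> S1 -p-> S0 -r-> S3 -q-> S0 -p-> S0 -r-> S3  → end S3, rejected
w4: Trace: S2 -p-> S3 -r-> S1 -q-> S1 -r-> S3 -r-> S1 -q-> S1 -r-> S3 -r-> S1  → end S1, rejected
w5: Trace: S2 -r-> S1 -p-> S0 -p-> S0 -p-> S0 -q-> S0 -p-> S0 -q-> S0 -q-> S0 -p-> S0  → end S0, rejected

none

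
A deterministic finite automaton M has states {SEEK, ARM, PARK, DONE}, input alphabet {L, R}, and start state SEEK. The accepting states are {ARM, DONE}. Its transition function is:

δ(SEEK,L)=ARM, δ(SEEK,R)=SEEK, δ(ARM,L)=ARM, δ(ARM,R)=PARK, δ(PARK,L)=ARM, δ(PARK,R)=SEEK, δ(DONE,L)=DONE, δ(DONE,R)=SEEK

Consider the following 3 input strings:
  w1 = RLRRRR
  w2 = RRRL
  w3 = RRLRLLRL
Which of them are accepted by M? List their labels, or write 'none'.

w1: SEEK → SEEK → ARM → PARK → SEEK → SEEK → SEEK  → end SEEK, rejected
w2: SEEK → SEEK → SEEK → SEEK → ARM  → end ARM, accepted
w3: SEEK → SEEK → SEEK → ARM → PARK → ARM → ARM → PARK → ARM  → end ARM, accepted

w2, w3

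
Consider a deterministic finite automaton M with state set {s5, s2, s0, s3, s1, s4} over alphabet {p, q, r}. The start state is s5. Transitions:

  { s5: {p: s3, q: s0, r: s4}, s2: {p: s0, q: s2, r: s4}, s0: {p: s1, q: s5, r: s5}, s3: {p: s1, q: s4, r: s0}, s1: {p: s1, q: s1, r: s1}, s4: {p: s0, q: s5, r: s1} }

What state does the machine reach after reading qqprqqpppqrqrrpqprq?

s1

Trace: s5 -q-> s0 -q-> s5 -p-> s3 -r-> s0 -q-> s5 -q-> s0 -p-> s1 -p-> s1 -p-> s1 -q-> s1 -r-> s1 -q-> s1 -r-> s1 -r-> s1 -p-> s1 -q-> s1 -p-> s1 -r-> s1 -q-> s1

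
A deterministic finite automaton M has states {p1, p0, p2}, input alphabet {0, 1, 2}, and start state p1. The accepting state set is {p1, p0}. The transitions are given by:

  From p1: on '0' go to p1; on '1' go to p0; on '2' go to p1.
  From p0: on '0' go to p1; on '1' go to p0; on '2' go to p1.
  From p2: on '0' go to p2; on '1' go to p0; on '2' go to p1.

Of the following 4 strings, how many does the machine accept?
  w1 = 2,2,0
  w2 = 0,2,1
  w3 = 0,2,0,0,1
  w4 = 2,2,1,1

4

w1: Trace: p1 -2-> p1 -2-> p1 -0-> p1  → end p1, accepted
w2: Trace: p1 -0-> p1 -2-> p1 -1-> p0  → end p0, accepted
w3: Trace: p1 -0-> p1 -2-> p1 -0-> p1 -0-> p1 -1-> p0  → end p0, accepted
w4: Trace: p1 -2-> p1 -2-> p1 -1-> p0 -1-> p0  → end p0, accepted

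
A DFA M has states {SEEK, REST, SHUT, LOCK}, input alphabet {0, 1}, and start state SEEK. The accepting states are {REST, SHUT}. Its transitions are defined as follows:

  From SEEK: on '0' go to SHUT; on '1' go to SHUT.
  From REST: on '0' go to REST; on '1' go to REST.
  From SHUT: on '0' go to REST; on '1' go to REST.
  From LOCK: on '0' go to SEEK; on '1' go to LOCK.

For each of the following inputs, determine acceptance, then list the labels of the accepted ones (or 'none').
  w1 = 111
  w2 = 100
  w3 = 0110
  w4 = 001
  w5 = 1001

w1, w2, w3, w4, w5

w1: Trace: SEEK -1-> SHUT -1-> REST -1-> REST  → end REST, accepted
w2: Trace: SEEK -1-> SHUT -0-> REST -0-> REST  → end REST, accepted
w3: Trace: SEEK -0-> SHUT -1-> REST -1-> REST -0-> REST  → end REST, accepted
w4: Trace: SEEK -0-> SHUT -0-> REST -1-> REST  → end REST, accepted
w5: Trace: SEEK -1-> SHUT -0-> REST -0-> REST -1-> REST  → end REST, accepted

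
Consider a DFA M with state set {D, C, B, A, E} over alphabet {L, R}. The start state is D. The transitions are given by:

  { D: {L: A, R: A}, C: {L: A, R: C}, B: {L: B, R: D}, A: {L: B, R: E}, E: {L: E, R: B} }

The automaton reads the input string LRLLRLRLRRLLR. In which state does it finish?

D

Trace: D -L-> A -R-> E -L-> E -L-> E -R-> B -L-> B -R-> D -L-> A -R-> E -R-> B -L-> B -L-> B -R-> D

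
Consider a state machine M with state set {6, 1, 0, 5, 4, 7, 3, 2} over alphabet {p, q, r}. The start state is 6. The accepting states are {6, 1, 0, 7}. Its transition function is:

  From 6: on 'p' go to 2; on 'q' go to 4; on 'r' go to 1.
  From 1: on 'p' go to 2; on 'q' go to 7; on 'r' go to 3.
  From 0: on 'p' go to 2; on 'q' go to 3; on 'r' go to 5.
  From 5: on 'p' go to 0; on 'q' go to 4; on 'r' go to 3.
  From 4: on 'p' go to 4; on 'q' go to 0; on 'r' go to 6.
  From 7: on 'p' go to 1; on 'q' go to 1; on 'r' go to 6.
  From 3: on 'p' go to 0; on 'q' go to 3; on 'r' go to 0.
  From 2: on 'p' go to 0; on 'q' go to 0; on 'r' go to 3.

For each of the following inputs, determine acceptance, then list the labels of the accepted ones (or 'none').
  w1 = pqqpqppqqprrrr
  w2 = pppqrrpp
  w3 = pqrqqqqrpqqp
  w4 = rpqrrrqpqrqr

w1: Trace: 6 -p-> 2 -q-> 0 -q-> 3 -p-> 0 -q-> 3 -p-> 0 -p-> 2 -q-> 0 -q-> 3 -p-> 0 -r-> 5 -r-> 3 -r-> 0 -r-> 5  → end 5, rejected
w2: Trace: 6 -p-> 2 -p-> 0 -p-> 2 -q-> 0 -r-> 5 -r-> 3 -p-> 0 -p-> 2  → end 2, rejected
w3: Trace: 6 -p-> 2 -q-> 0 -r-> 5 -q-> 4 -q-> 0 -q-> 3 -q-> 3 -r-> 0 -p-> 2 -q-> 0 -q-> 3 -p-> 0  → end 0, accepted
w4: Trace: 6 -r-> 1 -p-> 2 -q-> 0 -r-> 5 -r-> 3 -r-> 0 -q-> 3 -p-> 0 -q-> 3 -r-> 0 -q-> 3 -r-> 0  → end 0, accepted

w3, w4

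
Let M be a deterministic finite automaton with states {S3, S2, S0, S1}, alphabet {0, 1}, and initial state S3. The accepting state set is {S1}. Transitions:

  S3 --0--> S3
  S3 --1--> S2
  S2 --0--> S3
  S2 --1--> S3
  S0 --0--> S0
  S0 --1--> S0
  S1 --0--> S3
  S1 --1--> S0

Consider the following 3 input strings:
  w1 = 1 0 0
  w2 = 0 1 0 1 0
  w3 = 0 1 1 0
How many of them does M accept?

w1: S3 → S2 → S3 → S3  → end S3, rejected
w2: S3 → S3 → S2 → S3 → S2 → S3  → end S3, rejected
w3: S3 → S3 → S2 → S3 → S3  → end S3, rejected

0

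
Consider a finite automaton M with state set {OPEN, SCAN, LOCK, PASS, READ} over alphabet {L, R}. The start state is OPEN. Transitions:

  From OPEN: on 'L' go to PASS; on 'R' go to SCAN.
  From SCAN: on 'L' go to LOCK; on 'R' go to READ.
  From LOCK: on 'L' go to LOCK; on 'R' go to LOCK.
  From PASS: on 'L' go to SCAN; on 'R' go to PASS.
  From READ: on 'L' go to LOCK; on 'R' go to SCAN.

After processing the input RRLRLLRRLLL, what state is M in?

LOCK

Trace: OPEN -R-> SCAN -R-> READ -L-> LOCK -R-> LOCK -L-> LOCK -L-> LOCK -R-> LOCK -R-> LOCK -L-> LOCK -L-> LOCK -L-> LOCK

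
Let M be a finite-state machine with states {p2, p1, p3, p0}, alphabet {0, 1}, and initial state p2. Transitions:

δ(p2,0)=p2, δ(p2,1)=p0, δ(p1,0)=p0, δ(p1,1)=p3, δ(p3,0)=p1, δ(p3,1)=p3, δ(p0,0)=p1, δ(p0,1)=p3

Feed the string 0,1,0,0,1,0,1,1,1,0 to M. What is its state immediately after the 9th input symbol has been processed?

p3

start at p2
read '0': p2 → p2
read '1': p2 → p0
read '0': p0 → p1
read '0': p1 → p0
read '1': p0 → p3
read '0': p3 → p1
read '1': p1 → p3
read '1': p3 → p3
read '1': p3 → p3
After 9 symbols: p3.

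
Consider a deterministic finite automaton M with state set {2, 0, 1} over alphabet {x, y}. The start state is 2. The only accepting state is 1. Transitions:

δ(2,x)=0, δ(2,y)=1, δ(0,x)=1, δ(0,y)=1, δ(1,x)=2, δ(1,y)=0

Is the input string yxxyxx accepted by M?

No

start at 2
read 'y': 2 → 1
read 'x': 1 → 2
read 'x': 2 → 0
read 'y': 0 → 1
read 'x': 1 → 2
read 'x': 2 → 0
End state 0 is not accepting.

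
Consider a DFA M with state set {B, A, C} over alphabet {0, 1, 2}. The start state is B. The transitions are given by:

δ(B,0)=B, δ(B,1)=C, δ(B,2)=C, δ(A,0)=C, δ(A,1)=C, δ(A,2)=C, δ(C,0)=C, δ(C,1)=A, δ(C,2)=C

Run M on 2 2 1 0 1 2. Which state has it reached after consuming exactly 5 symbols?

A

B → C → C → A → C → A
After 5 symbols: A.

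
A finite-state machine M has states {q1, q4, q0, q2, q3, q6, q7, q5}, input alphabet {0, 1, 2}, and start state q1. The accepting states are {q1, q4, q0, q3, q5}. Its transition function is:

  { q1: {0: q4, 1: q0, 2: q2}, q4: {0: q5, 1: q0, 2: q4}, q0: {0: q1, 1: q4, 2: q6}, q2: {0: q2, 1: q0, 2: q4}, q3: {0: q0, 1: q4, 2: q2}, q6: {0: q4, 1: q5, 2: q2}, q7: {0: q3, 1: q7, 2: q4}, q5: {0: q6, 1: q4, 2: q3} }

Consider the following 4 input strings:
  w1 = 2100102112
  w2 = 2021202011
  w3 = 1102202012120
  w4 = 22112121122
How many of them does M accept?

w1: Trace: q1 -2-> q2 -1-> q0 -0-> q1 -0-> q4 -1-> q0 -0-> q1 -2-> q2 -1-> q0 -1-> q4 -2-> q4  → end q4, accepted
w2: Trace: q1 -2-> q2 -0-> q2 -2-> q4 -1-> q0 -2-> q6 -0-> q4 -2-> q4 -0-> q5 -1-> q4 -1-> q0  → end q0, accepted
w3: Trace: q1 -1-> q0 -1-> q4 -0-> q5 -2-> q3 -2-> q2 -0-> q2 -2-> q4 -0-> q5 -1-> q4 -2-> q4 -1-> q0 -2-> q6 -0-> q4  → end q4, accepted
w4: Trace: q1 -2-> q2 -2-> q4 -1-> q0 -1-> q4 -2-> q4 -1-> q0 -2-> q6 -1-> q5 -1-> q4 -2-> q4 -2-> q4  → end q4, accepted

4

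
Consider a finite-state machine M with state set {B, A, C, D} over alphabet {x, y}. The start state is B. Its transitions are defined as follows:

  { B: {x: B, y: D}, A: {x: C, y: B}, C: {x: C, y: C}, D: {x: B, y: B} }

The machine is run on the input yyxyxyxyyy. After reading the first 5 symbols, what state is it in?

start at B
read 'y': B → D
read 'y': D → B
read 'x': B → B
read 'y': B → D
read 'x': D → B
After 5 symbols: B.

B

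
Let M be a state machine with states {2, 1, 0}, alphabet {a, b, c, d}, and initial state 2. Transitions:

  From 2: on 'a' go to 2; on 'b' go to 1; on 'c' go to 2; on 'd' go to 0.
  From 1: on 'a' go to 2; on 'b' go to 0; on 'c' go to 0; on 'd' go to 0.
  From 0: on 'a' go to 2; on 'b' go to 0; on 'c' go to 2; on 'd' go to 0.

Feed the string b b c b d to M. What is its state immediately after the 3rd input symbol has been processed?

Trace: 2 -b-> 1 -b-> 0 -c-> 2
After 3 symbols: 2.

2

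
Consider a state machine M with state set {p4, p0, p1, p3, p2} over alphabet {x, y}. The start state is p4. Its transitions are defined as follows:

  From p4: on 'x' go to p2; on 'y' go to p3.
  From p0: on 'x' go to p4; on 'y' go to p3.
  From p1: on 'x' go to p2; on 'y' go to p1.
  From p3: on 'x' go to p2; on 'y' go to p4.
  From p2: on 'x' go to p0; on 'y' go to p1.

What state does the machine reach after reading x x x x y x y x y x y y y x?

p2

Trace: p4 -x-> p2 -x-> p0 -x-> p4 -x-> p2 -y-> p1 -x-> p2 -y-> p1 -x-> p2 -y-> p1 -x-> p2 -y-> p1 -y-> p1 -y-> p1 -x-> p2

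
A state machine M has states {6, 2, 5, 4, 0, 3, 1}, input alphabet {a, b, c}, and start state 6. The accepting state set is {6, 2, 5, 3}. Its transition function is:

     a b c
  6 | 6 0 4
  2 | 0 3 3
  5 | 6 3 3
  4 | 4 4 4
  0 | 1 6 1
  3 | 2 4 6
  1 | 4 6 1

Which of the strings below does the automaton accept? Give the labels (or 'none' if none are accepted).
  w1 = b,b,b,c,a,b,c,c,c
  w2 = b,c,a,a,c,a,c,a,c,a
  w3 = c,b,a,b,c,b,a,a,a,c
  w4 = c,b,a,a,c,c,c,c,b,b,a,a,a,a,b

w1: 6 → 0 → 6 → 0 → 1 → 4 → 4 → 4 → 4 → 4  → end 4, rejected
w2: 6 → 0 → 1 → 4 → 4 → 4 → 4 → 4 → 4 → 4 → 4  → end 4, rejected
w3: 6 → 4 → 4 → 4 → 4 → 4 → 4 → 4 → 4 → 4 → 4  → end 4, rejected
w4: 6 → 4 → 4 → 4 → 4 → 4 → 4 → 4 → 4 → 4 → 4 → 4 → 4 → 4 → 4 → 4  → end 4, rejected

none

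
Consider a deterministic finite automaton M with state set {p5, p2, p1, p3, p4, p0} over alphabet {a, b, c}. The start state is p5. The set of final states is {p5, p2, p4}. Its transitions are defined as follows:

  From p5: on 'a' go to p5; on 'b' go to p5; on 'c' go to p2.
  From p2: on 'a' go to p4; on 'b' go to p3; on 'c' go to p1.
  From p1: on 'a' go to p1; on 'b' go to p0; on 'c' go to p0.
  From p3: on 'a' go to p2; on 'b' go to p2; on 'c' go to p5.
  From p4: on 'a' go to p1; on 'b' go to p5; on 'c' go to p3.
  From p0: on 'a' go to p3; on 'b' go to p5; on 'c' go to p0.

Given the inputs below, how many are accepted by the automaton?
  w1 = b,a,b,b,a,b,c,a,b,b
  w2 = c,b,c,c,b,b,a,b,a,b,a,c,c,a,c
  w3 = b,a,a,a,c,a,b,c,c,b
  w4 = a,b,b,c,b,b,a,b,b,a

w1: Trace: p5 -b-> p5 -a-> p5 -b-> p5 -b-> p5 -a-> p5 -b-> p5 -c-> p2 -a-> p4 -b-> p5 -b-> p5  → end p5, accepted
w2: Trace: p5 -c-> p2 -b-> p3 -c-> p5 -c-> p2 -b-> p3 -b-> p2 -a-> p4 -b-> p5 -a-> p5 -b-> p5 -a-> p5 -c-> p2 -c-> p1 -a-> p1 -c-> p0  → end p0, rejected
w3: Trace: p5 -b-> p5 -a-> p5 -a-> p5 -a-> p5 -c-> p2 -a-> p4 -b-> p5 -c-> p2 -c-> p1 -b-> p0  → end p0, rejected
w4: Trace: p5 -a-> p5 -b-> p5 -b-> p5 -c-> p2 -b-> p3 -b-> p2 -a-> p4 -b-> p5 -b-> p5 -a-> p5  → end p5, accepted

2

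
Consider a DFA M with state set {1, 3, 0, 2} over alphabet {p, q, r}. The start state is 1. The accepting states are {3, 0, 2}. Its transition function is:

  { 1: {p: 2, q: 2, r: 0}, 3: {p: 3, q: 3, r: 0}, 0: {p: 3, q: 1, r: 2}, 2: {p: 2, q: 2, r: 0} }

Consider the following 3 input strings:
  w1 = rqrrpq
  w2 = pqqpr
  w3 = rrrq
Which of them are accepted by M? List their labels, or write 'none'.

w1: 1 → 0 → 1 → 0 → 2 → 2 → 2  → end 2, accepted
w2: 1 → 2 → 2 → 2 → 2 → 0  → end 0, accepted
w3: 1 → 0 → 2 → 0 → 1  → end 1, rejected

w1, w2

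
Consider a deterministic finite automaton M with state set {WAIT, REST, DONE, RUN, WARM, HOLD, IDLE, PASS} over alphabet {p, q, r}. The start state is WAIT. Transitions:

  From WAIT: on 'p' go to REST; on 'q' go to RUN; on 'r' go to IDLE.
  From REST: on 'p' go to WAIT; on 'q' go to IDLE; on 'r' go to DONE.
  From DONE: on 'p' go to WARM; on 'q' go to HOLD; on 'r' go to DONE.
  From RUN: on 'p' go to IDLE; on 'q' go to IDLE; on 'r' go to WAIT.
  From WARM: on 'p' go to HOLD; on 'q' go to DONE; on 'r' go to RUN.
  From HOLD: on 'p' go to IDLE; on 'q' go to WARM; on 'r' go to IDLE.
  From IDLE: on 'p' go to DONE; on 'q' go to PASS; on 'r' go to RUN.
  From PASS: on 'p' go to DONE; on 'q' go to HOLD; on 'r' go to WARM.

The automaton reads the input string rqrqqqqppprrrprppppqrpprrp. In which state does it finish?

REST

WAIT → IDLE → PASS → WARM → DONE → HOLD → WARM → DONE → WARM → HOLD → IDLE → RUN → WAIT → IDLE → DONE → DONE → WARM → HOLD → IDLE → DONE → HOLD → IDLE → DONE → WARM → RUN → WAIT → REST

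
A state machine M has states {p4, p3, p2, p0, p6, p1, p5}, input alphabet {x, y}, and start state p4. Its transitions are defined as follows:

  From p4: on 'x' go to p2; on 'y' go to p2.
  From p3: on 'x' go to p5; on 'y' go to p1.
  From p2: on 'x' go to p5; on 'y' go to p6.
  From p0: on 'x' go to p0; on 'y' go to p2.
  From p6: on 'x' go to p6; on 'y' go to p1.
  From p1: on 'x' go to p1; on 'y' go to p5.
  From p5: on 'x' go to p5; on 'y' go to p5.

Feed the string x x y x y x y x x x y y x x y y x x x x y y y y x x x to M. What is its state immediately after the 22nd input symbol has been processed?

p5

Trace: p4 -x-> p2 -x-> p5 -y-> p5 -x-> p5 -y-> p5 -x-> p5 -y-> p5 -x-> p5 -x-> p5 -x-> p5 -y-> p5 -y-> p5 -x-> p5 -x-> p5 -y-> p5 -y-> p5 -x-> p5 -x-> p5 -x-> p5 -x-> p5 -y-> p5 -y-> p5
After 22 symbols: p5.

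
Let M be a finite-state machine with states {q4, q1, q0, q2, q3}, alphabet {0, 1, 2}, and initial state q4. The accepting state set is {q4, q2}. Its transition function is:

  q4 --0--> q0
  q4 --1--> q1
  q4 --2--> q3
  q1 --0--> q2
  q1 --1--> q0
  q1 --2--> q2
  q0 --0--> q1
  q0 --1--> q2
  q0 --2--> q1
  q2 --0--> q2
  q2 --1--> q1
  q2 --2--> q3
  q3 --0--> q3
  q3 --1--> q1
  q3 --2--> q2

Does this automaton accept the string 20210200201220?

start at q4
read '2': q4 → q3
read '0': q3 → q3
read '2': q3 → q2
read '1': q2 → q1
read '0': q1 → q2
read '2': q2 → q3
read '0': q3 → q3
read '0': q3 → q3
read '2': q3 → q2
read '0': q2 → q2
read '1': q2 → q1
read '2': q1 → q2
read '2': q2 → q3
read '0': q3 → q3
End state q3 is not accepting.

No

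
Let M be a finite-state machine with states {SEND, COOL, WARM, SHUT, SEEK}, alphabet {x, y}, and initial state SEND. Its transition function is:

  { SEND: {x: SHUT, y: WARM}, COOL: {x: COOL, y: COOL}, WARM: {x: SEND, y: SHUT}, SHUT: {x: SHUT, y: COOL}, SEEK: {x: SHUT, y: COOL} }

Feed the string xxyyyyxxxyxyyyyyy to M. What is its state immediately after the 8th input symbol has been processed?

COOL

start at SEND
read 'x': SEND → SHUT
read 'x': SHUT → SHUT
read 'y': SHUT → COOL
read 'y': COOL → COOL
read 'y': COOL → COOL
read 'y': COOL → COOL
read 'x': COOL → COOL
read 'x': COOL → COOL
After 8 symbols: COOL.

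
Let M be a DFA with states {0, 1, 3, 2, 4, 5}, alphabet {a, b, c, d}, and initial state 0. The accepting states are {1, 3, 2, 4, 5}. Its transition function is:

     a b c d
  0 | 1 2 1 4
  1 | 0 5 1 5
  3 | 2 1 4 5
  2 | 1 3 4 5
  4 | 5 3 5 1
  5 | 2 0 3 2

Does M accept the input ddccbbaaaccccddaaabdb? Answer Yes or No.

Yes

Trace: 0 -d-> 4 -d-> 1 -c-> 1 -c-> 1 -b-> 5 -b-> 0 -a-> 1 -a-> 0 -a-> 1 -c-> 1 -c-> 1 -c-> 1 -c-> 1 -d-> 5 -d-> 2 -a-> 1 -a-> 0 -a-> 1 -b-> 5 -d-> 2 -b-> 3
End state 3 is accepting.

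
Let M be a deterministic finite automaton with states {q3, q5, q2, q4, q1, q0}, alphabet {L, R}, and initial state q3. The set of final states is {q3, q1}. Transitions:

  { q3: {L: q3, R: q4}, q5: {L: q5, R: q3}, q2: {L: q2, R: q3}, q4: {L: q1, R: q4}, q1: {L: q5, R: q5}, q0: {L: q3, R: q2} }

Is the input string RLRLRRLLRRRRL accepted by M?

Yes

start at q3
read 'R': q3 → q4
read 'L': q4 → q1
read 'R': q1 → q5
read 'L': q5 → q5
read 'R': q5 → q3
read 'R': q3 → q4
read 'L': q4 → q1
read 'L': q1 → q5
read 'R': q5 → q3
read 'R': q3 → q4
read 'R': q4 → q4
read 'R': q4 → q4
read 'L': q4 → q1
End state q1 is accepting.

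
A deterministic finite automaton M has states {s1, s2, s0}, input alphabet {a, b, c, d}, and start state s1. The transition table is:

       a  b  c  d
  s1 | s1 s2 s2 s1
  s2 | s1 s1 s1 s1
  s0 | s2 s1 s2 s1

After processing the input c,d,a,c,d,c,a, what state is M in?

Trace: s1 -c-> s2 -d-> s1 -a-> s1 -c-> s2 -d-> s1 -c-> s2 -a-> s1

s1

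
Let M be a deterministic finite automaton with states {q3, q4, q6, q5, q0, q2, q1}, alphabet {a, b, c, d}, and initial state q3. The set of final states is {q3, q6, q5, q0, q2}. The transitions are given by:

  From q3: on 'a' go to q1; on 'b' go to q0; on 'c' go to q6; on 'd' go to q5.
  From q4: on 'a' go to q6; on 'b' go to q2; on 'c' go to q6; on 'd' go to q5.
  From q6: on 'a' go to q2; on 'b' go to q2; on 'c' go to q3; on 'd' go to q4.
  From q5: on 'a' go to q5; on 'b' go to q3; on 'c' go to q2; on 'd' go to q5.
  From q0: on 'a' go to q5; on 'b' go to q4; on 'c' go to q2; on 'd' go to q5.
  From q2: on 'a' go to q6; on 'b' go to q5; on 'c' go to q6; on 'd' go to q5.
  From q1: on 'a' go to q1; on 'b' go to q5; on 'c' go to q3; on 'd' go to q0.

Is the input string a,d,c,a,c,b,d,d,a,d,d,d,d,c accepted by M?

start at q3
read 'a': q3 → q1
read 'd': q1 → q0
read 'c': q0 → q2
read 'a': q2 → q6
read 'c': q6 → q3
read 'b': q3 → q0
read 'd': q0 → q5
read 'd': q5 → q5
read 'a': q5 → q5
read 'd': q5 → q5
read 'd': q5 → q5
read 'd': q5 → q5
read 'd': q5 → q5
read 'c': q5 → q2
End state q2 is accepting.

Yes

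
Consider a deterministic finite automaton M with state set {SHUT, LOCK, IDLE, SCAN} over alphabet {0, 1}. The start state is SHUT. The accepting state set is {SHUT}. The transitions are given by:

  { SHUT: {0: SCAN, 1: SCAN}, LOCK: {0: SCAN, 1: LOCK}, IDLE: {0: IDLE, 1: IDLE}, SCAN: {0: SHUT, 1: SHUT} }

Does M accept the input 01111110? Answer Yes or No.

Yes

Trace: SHUT -0-> SCAN -1-> SHUT -1-> SCAN -1-> SHUT -1-> SCAN -1-> SHUT -1-> SCAN -0-> SHUT
End state SHUT is accepting.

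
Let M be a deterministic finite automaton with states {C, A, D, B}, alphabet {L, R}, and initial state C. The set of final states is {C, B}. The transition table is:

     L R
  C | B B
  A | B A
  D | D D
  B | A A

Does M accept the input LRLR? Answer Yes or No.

No

C → B → A → B → A
End state A is not accepting.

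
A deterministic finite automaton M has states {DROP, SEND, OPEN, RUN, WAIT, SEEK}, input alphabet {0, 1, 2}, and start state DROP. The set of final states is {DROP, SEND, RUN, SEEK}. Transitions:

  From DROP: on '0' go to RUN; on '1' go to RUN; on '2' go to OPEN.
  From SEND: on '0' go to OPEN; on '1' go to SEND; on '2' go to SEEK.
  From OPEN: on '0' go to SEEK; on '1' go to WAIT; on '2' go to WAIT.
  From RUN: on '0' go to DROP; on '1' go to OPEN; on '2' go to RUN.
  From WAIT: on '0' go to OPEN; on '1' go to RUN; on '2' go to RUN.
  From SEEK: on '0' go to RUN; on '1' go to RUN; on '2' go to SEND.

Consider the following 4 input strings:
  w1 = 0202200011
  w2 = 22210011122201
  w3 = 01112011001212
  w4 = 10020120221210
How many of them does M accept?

3

w1: Trace: DROP -0-> RUN -2-> RUN -0-> DROP -2-> OPEN -2-> WAIT -0-> OPEN -0-> SEEK -0-> RUN -1-> OPEN -1-> WAIT  → end WAIT, rejected
w2: Trace: DROP -2-> OPEN -2-> WAIT -2-> RUN -1-> OPEN -0-> SEEK -0-> RUN -1-> OPEN -1-> WAIT -1-> RUN -2-> RUN -2-> RUN -2-> RUN -0-> DROP -1-> RUN  → end RUN, accepted
w3: Trace: DROP -0-> RUN -1-> OPEN -1-> WAIT -1-> RUN -2-> RUN -0-> DROP -1-> RUN -1-> OPEN -0-> SEEK -0-> RUN -1-> OPEN -2-> WAIT -1-> RUN -2-> RUN  → end RUN, accepted
w4: Trace: DROP -1-> RUN -0-> DROP -0-> RUN -2-> RUN -0-> DROP -1-> RUN -2-> RUN -0-> DROP -2-> OPEN -2-> WAIT -1-> RUN -2-> RUN -1-> OPEN -0-> SEEK  → end SEEK, accepted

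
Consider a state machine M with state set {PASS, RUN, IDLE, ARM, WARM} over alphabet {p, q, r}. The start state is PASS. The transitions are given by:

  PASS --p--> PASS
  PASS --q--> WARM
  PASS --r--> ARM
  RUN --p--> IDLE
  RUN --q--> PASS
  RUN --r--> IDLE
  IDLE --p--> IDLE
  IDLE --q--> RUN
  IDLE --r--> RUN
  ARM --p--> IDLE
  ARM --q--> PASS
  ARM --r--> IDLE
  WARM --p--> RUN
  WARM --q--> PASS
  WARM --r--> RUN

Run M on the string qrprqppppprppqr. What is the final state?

IDLE

start at PASS
read 'q': PASS → WARM
read 'r': WARM → RUN
read 'p': RUN → IDLE
read 'r': IDLE → RUN
read 'q': RUN → PASS
read 'p': PASS → PASS
read 'p': PASS → PASS
read 'p': PASS → PASS
read 'p': PASS → PASS
read 'p': PASS → PASS
read 'r': PASS → ARM
read 'p': ARM → IDLE
read 'p': IDLE → IDLE
read 'q': IDLE → RUN
read 'r': RUN → IDLE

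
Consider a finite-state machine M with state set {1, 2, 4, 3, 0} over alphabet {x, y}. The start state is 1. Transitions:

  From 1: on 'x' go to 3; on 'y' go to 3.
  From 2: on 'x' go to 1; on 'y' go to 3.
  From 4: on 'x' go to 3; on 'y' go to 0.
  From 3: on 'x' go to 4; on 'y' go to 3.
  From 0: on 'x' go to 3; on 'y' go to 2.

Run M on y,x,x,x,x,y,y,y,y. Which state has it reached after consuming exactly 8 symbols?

3

start at 1
read 'y': 1 → 3
read 'x': 3 → 4
read 'x': 4 → 3
read 'x': 3 → 4
read 'x': 4 → 3
read 'y': 3 → 3
read 'y': 3 → 3
read 'y': 3 → 3
After 8 symbols: 3.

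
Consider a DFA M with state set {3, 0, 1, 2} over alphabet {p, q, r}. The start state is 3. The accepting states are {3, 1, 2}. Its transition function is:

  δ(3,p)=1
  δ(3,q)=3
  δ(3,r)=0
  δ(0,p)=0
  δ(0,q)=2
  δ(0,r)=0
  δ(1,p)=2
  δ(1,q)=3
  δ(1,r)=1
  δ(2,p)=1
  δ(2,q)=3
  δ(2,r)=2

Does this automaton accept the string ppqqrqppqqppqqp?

Yes

3 → 1 → 2 → 3 → 3 → 0 → 2 → 1 → 2 → 3 → 3 → 1 → 2 → 3 → 3 → 1
End state 1 is accepting.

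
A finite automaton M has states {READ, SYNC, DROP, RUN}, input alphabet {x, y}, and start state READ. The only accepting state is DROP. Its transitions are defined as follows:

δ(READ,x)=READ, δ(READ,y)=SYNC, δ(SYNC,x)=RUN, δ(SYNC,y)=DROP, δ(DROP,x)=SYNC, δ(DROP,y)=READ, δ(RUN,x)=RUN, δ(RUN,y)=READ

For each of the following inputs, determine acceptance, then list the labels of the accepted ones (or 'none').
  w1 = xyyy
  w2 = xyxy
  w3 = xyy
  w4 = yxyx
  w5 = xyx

w3

w1:
  start at READ
  read 'x': READ → READ
  read 'y': READ → SYNC
  read 'y': SYNC → DROP
  read 'y': DROP → READ
  end READ, rejected
w2:
  start at READ
  read 'x': READ → READ
  read 'y': READ → SYNC
  read 'x': SYNC → RUN
  read 'y': RUN → READ
  end READ, rejected
w3:
  start at READ
  read 'x': READ → READ
  read 'y': READ → SYNC
  read 'y': SYNC → DROP
  end DROP, accepted
w4:
  start at READ
  read 'y': READ → SYNC
  read 'x': SYNC → RUN
  read 'y': RUN → READ
  read 'x': READ → READ
  end READ, rejected
w5:
  start at READ
  read 'x': READ → READ
  read 'y': READ → SYNC
  read 'x': SYNC → RUN
  end RUN, rejected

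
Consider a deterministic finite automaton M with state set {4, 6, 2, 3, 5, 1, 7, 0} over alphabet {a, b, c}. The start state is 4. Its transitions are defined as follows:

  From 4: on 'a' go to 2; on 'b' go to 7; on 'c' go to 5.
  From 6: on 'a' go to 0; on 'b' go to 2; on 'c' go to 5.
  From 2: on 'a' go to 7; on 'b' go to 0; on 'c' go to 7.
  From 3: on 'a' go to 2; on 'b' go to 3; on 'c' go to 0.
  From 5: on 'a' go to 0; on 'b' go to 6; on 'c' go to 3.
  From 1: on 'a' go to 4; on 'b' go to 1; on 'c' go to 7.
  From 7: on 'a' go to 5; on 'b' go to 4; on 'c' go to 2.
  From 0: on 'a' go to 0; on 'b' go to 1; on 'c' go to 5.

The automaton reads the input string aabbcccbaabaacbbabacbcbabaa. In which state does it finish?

start at 4
read 'a': 4 → 2
read 'a': 2 → 7
read 'b': 7 → 4
read 'b': 4 → 7
read 'c': 7 → 2
read 'c': 2 → 7
read 'c': 7 → 2
read 'b': 2 → 0
read 'a': 0 → 0
read 'a': 0 → 0
read 'b': 0 → 1
read 'a': 1 → 4
read 'a': 4 → 2
read 'c': 2 → 7
read 'b': 7 → 4
read 'b': 4 → 7
read 'a': 7 → 5
read 'b': 5 → 6
read 'a': 6 → 0
read 'c': 0 → 5
read 'b': 5 → 6
read 'c': 6 → 5
read 'b': 5 → 6
read 'a': 6 → 0
read 'b': 0 → 1
read 'a': 1 → 4
read 'a': 4 → 2

2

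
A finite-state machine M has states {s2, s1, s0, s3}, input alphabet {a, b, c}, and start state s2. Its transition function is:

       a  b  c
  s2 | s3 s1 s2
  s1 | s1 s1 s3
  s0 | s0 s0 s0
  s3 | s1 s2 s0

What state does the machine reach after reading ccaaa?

s1

start at s2
read 'c': s2 → s2
read 'c': s2 → s2
read 'a': s2 → s3
read 'a': s3 → s1
read 'a': s1 → s1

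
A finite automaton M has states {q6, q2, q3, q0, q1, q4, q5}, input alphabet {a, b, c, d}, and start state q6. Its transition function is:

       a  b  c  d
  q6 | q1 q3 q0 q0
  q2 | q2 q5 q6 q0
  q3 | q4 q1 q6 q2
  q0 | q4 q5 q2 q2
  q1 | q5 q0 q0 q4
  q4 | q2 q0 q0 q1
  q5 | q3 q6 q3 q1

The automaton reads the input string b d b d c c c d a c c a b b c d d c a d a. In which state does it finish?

q4

start at q6
read 'b': q6 → q3
read 'd': q3 → q2
read 'b': q2 → q5
read 'd': q5 → q1
read 'c': q1 → q0
read 'c': q0 → q2
read 'c': q2 → q6
read 'd': q6 → q0
read 'a': q0 → q4
read 'c': q4 → q0
read 'c': q0 → q2
read 'a': q2 → q2
read 'b': q2 → q5
read 'b': q5 → q6
read 'c': q6 → q0
read 'd': q0 → q2
read 'd': q2 → q0
read 'c': q0 → q2
read 'a': q2 → q2
read 'd': q2 → q0
read 'a': q0 → q4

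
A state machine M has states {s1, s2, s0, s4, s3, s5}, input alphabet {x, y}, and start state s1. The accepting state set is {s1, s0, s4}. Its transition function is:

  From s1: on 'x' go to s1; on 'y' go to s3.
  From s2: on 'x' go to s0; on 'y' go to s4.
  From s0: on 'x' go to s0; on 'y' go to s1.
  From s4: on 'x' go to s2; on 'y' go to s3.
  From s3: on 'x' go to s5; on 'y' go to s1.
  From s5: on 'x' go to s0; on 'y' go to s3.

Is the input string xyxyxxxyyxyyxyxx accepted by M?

Trace: s1 -x-> s1 -y-> s3 -x-> s5 -y-> s3 -x-> s5 -x-> s0 -x-> s0 -y-> s1 -y-> s3 -x-> s5 -y-> s3 -y-> s1 -x-> s1 -y-> s3 -x-> s5 -x-> s0
End state s0 is accepting.

Yes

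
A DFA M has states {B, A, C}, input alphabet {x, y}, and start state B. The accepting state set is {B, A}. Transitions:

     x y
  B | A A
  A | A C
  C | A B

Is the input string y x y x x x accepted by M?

Yes

B → A → A → C → A → A → A
End state A is accepting.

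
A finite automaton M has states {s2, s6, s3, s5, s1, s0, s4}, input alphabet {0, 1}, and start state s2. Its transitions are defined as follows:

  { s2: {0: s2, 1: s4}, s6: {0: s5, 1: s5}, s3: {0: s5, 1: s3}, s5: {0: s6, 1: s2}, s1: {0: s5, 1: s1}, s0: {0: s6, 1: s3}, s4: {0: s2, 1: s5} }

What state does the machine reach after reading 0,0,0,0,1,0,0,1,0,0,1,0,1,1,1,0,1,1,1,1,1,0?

start at s2
read '0': s2 → s2
read '0': s2 → s2
read '0': s2 → s2
read '0': s2 → s2
read '1': s2 → s4
read '0': s4 → s2
read '0': s2 → s2
read '1': s2 → s4
read '0': s4 → s2
read '0': s2 → s2
read '1': s2 → s4
read '0': s4 → s2
read '1': s2 → s4
read '1': s4 → s5
read '1': s5 → s2
read '0': s2 → s2
read '1': s2 → s4
read '1': s4 → s5
read '1': s5 → s2
read '1': s2 → s4
read '1': s4 → s5
read '0': s5 → s6

s6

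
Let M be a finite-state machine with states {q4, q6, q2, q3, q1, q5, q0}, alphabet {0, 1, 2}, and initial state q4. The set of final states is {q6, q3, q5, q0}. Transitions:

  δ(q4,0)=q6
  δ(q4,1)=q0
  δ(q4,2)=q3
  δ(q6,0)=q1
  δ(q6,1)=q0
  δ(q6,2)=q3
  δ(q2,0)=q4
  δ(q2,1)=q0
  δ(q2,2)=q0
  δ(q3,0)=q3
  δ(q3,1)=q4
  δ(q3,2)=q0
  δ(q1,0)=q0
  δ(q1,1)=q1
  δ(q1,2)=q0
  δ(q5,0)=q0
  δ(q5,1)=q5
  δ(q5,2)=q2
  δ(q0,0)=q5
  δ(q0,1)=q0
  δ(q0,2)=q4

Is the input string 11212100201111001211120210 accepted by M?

start at q4
read '1': q4 → q0
read '1': q0 → q0
read '2': q0 → q4
read '1': q4 → q0
read '2': q0 → q4
read '1': q4 → q0
read '0': q0 → q5
read '0': q5 → q0
read '2': q0 → q4
read '0': q4 → q6
read '1': q6 → q0
read '1': q0 → q0
read '1': q0 → q0
read '1': q0 → q0
read '0': q0 → q5
read '0': q5 → q0
read '1': q0 → q0
read '2': q0 → q4
read '1': q4 → q0
read '1': q0 → q0
read '1': q0 → q0
read '2': q0 → q4
read '0': q4 → q6
read '2': q6 → q3
read '1': q3 → q4
read '0': q4 → q6
End state q6 is accepting.

Yes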